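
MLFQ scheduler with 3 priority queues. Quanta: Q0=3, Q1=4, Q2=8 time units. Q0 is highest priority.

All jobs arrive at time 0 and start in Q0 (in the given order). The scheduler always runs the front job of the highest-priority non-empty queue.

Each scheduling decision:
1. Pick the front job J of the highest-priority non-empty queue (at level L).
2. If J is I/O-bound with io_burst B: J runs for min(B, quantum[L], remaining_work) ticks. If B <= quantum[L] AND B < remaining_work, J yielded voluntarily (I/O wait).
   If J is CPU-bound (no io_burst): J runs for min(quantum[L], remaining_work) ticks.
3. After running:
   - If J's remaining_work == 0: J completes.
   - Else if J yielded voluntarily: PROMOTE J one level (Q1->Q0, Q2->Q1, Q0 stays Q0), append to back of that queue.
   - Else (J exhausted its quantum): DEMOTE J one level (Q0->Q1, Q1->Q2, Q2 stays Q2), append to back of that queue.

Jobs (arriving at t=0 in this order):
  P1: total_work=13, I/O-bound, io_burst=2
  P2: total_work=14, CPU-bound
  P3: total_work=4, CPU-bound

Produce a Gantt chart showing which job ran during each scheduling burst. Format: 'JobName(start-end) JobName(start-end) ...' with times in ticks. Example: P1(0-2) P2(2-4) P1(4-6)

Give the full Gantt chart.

Answer: P1(0-2) P2(2-5) P3(5-8) P1(8-10) P1(10-12) P1(12-14) P1(14-16) P1(16-18) P1(18-19) P2(19-23) P3(23-24) P2(24-31)

Derivation:
t=0-2: P1@Q0 runs 2, rem=11, I/O yield, promote→Q0. Q0=[P2,P3,P1] Q1=[] Q2=[]
t=2-5: P2@Q0 runs 3, rem=11, quantum used, demote→Q1. Q0=[P3,P1] Q1=[P2] Q2=[]
t=5-8: P3@Q0 runs 3, rem=1, quantum used, demote→Q1. Q0=[P1] Q1=[P2,P3] Q2=[]
t=8-10: P1@Q0 runs 2, rem=9, I/O yield, promote→Q0. Q0=[P1] Q1=[P2,P3] Q2=[]
t=10-12: P1@Q0 runs 2, rem=7, I/O yield, promote→Q0. Q0=[P1] Q1=[P2,P3] Q2=[]
t=12-14: P1@Q0 runs 2, rem=5, I/O yield, promote→Q0. Q0=[P1] Q1=[P2,P3] Q2=[]
t=14-16: P1@Q0 runs 2, rem=3, I/O yield, promote→Q0. Q0=[P1] Q1=[P2,P3] Q2=[]
t=16-18: P1@Q0 runs 2, rem=1, I/O yield, promote→Q0. Q0=[P1] Q1=[P2,P3] Q2=[]
t=18-19: P1@Q0 runs 1, rem=0, completes. Q0=[] Q1=[P2,P3] Q2=[]
t=19-23: P2@Q1 runs 4, rem=7, quantum used, demote→Q2. Q0=[] Q1=[P3] Q2=[P2]
t=23-24: P3@Q1 runs 1, rem=0, completes. Q0=[] Q1=[] Q2=[P2]
t=24-31: P2@Q2 runs 7, rem=0, completes. Q0=[] Q1=[] Q2=[]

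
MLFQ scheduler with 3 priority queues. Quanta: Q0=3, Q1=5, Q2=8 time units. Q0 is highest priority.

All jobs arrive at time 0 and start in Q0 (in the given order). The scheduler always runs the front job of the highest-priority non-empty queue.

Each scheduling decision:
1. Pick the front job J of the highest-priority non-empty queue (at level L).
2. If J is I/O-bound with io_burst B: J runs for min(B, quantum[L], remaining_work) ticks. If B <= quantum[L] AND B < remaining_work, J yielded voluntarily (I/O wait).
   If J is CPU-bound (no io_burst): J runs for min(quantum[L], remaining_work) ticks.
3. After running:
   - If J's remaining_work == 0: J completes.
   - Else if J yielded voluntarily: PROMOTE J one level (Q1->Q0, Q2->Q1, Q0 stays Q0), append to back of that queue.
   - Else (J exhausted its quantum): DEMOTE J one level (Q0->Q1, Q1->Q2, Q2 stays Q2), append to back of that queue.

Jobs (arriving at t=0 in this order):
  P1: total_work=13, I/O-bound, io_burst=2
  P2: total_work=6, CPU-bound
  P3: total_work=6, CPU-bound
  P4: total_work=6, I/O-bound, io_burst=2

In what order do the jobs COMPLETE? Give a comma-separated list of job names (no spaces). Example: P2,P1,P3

t=0-2: P1@Q0 runs 2, rem=11, I/O yield, promote→Q0. Q0=[P2,P3,P4,P1] Q1=[] Q2=[]
t=2-5: P2@Q0 runs 3, rem=3, quantum used, demote→Q1. Q0=[P3,P4,P1] Q1=[P2] Q2=[]
t=5-8: P3@Q0 runs 3, rem=3, quantum used, demote→Q1. Q0=[P4,P1] Q1=[P2,P3] Q2=[]
t=8-10: P4@Q0 runs 2, rem=4, I/O yield, promote→Q0. Q0=[P1,P4] Q1=[P2,P3] Q2=[]
t=10-12: P1@Q0 runs 2, rem=9, I/O yield, promote→Q0. Q0=[P4,P1] Q1=[P2,P3] Q2=[]
t=12-14: P4@Q0 runs 2, rem=2, I/O yield, promote→Q0. Q0=[P1,P4] Q1=[P2,P3] Q2=[]
t=14-16: P1@Q0 runs 2, rem=7, I/O yield, promote→Q0. Q0=[P4,P1] Q1=[P2,P3] Q2=[]
t=16-18: P4@Q0 runs 2, rem=0, completes. Q0=[P1] Q1=[P2,P3] Q2=[]
t=18-20: P1@Q0 runs 2, rem=5, I/O yield, promote→Q0. Q0=[P1] Q1=[P2,P3] Q2=[]
t=20-22: P1@Q0 runs 2, rem=3, I/O yield, promote→Q0. Q0=[P1] Q1=[P2,P3] Q2=[]
t=22-24: P1@Q0 runs 2, rem=1, I/O yield, promote→Q0. Q0=[P1] Q1=[P2,P3] Q2=[]
t=24-25: P1@Q0 runs 1, rem=0, completes. Q0=[] Q1=[P2,P3] Q2=[]
t=25-28: P2@Q1 runs 3, rem=0, completes. Q0=[] Q1=[P3] Q2=[]
t=28-31: P3@Q1 runs 3, rem=0, completes. Q0=[] Q1=[] Q2=[]

Answer: P4,P1,P2,P3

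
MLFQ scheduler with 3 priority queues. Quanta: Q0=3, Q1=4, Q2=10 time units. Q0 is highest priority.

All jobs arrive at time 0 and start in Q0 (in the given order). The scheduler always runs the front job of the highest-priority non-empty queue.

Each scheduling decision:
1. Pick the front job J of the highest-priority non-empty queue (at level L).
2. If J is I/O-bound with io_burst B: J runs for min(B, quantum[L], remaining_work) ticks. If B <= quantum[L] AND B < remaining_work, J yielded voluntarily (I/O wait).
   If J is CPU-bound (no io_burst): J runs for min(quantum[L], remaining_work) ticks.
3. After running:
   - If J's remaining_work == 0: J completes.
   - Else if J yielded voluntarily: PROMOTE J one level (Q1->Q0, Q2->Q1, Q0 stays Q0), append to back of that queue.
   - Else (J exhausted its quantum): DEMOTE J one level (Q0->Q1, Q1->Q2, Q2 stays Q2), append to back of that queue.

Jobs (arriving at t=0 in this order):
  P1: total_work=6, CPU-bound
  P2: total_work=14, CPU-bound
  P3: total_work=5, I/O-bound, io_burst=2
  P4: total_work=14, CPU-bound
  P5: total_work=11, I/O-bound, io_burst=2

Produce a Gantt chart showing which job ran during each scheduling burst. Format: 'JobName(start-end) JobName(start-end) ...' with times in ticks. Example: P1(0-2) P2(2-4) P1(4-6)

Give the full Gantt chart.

t=0-3: P1@Q0 runs 3, rem=3, quantum used, demote→Q1. Q0=[P2,P3,P4,P5] Q1=[P1] Q2=[]
t=3-6: P2@Q0 runs 3, rem=11, quantum used, demote→Q1. Q0=[P3,P4,P5] Q1=[P1,P2] Q2=[]
t=6-8: P3@Q0 runs 2, rem=3, I/O yield, promote→Q0. Q0=[P4,P5,P3] Q1=[P1,P2] Q2=[]
t=8-11: P4@Q0 runs 3, rem=11, quantum used, demote→Q1. Q0=[P5,P3] Q1=[P1,P2,P4] Q2=[]
t=11-13: P5@Q0 runs 2, rem=9, I/O yield, promote→Q0. Q0=[P3,P5] Q1=[P1,P2,P4] Q2=[]
t=13-15: P3@Q0 runs 2, rem=1, I/O yield, promote→Q0. Q0=[P5,P3] Q1=[P1,P2,P4] Q2=[]
t=15-17: P5@Q0 runs 2, rem=7, I/O yield, promote→Q0. Q0=[P3,P5] Q1=[P1,P2,P4] Q2=[]
t=17-18: P3@Q0 runs 1, rem=0, completes. Q0=[P5] Q1=[P1,P2,P4] Q2=[]
t=18-20: P5@Q0 runs 2, rem=5, I/O yield, promote→Q0. Q0=[P5] Q1=[P1,P2,P4] Q2=[]
t=20-22: P5@Q0 runs 2, rem=3, I/O yield, promote→Q0. Q0=[P5] Q1=[P1,P2,P4] Q2=[]
t=22-24: P5@Q0 runs 2, rem=1, I/O yield, promote→Q0. Q0=[P5] Q1=[P1,P2,P4] Q2=[]
t=24-25: P5@Q0 runs 1, rem=0, completes. Q0=[] Q1=[P1,P2,P4] Q2=[]
t=25-28: P1@Q1 runs 3, rem=0, completes. Q0=[] Q1=[P2,P4] Q2=[]
t=28-32: P2@Q1 runs 4, rem=7, quantum used, demote→Q2. Q0=[] Q1=[P4] Q2=[P2]
t=32-36: P4@Q1 runs 4, rem=7, quantum used, demote→Q2. Q0=[] Q1=[] Q2=[P2,P4]
t=36-43: P2@Q2 runs 7, rem=0, completes. Q0=[] Q1=[] Q2=[P4]
t=43-50: P4@Q2 runs 7, rem=0, completes. Q0=[] Q1=[] Q2=[]

Answer: P1(0-3) P2(3-6) P3(6-8) P4(8-11) P5(11-13) P3(13-15) P5(15-17) P3(17-18) P5(18-20) P5(20-22) P5(22-24) P5(24-25) P1(25-28) P2(28-32) P4(32-36) P2(36-43) P4(43-50)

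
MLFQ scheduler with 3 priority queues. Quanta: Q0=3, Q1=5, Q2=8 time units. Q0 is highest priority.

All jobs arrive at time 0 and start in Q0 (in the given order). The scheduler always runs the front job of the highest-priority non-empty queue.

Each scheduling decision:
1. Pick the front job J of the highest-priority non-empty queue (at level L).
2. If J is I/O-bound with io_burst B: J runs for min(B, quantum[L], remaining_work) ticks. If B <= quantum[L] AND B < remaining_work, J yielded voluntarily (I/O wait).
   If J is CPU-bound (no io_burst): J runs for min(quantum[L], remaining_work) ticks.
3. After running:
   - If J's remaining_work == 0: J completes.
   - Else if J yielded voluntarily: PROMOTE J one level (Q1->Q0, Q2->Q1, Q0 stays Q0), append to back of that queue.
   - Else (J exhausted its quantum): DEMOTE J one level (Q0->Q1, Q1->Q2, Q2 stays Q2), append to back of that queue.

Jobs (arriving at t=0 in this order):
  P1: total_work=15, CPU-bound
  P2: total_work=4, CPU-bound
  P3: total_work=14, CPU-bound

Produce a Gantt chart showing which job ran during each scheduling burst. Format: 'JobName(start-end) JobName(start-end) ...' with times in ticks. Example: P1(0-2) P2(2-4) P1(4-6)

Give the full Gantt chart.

t=0-3: P1@Q0 runs 3, rem=12, quantum used, demote→Q1. Q0=[P2,P3] Q1=[P1] Q2=[]
t=3-6: P2@Q0 runs 3, rem=1, quantum used, demote→Q1. Q0=[P3] Q1=[P1,P2] Q2=[]
t=6-9: P3@Q0 runs 3, rem=11, quantum used, demote→Q1. Q0=[] Q1=[P1,P2,P3] Q2=[]
t=9-14: P1@Q1 runs 5, rem=7, quantum used, demote→Q2. Q0=[] Q1=[P2,P3] Q2=[P1]
t=14-15: P2@Q1 runs 1, rem=0, completes. Q0=[] Q1=[P3] Q2=[P1]
t=15-20: P3@Q1 runs 5, rem=6, quantum used, demote→Q2. Q0=[] Q1=[] Q2=[P1,P3]
t=20-27: P1@Q2 runs 7, rem=0, completes. Q0=[] Q1=[] Q2=[P3]
t=27-33: P3@Q2 runs 6, rem=0, completes. Q0=[] Q1=[] Q2=[]

Answer: P1(0-3) P2(3-6) P3(6-9) P1(9-14) P2(14-15) P3(15-20) P1(20-27) P3(27-33)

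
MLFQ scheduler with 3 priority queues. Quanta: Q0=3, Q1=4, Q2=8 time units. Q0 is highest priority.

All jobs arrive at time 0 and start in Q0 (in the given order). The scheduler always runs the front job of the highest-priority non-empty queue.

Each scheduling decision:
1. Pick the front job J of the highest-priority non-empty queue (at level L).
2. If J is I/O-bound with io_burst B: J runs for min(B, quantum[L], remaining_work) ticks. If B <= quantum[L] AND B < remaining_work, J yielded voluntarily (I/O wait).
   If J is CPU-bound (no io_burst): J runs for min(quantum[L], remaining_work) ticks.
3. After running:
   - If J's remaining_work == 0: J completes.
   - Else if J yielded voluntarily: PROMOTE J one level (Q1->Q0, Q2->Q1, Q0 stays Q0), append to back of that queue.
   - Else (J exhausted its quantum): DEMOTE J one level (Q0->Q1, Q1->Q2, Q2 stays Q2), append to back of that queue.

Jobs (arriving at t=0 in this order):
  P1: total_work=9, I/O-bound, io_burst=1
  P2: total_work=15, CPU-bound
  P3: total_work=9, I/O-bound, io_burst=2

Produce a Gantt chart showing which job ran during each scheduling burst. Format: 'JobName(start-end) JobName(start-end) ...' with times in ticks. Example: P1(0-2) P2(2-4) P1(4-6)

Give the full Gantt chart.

t=0-1: P1@Q0 runs 1, rem=8, I/O yield, promote→Q0. Q0=[P2,P3,P1] Q1=[] Q2=[]
t=1-4: P2@Q0 runs 3, rem=12, quantum used, demote→Q1. Q0=[P3,P1] Q1=[P2] Q2=[]
t=4-6: P3@Q0 runs 2, rem=7, I/O yield, promote→Q0. Q0=[P1,P3] Q1=[P2] Q2=[]
t=6-7: P1@Q0 runs 1, rem=7, I/O yield, promote→Q0. Q0=[P3,P1] Q1=[P2] Q2=[]
t=7-9: P3@Q0 runs 2, rem=5, I/O yield, promote→Q0. Q0=[P1,P3] Q1=[P2] Q2=[]
t=9-10: P1@Q0 runs 1, rem=6, I/O yield, promote→Q0. Q0=[P3,P1] Q1=[P2] Q2=[]
t=10-12: P3@Q0 runs 2, rem=3, I/O yield, promote→Q0. Q0=[P1,P3] Q1=[P2] Q2=[]
t=12-13: P1@Q0 runs 1, rem=5, I/O yield, promote→Q0. Q0=[P3,P1] Q1=[P2] Q2=[]
t=13-15: P3@Q0 runs 2, rem=1, I/O yield, promote→Q0. Q0=[P1,P3] Q1=[P2] Q2=[]
t=15-16: P1@Q0 runs 1, rem=4, I/O yield, promote→Q0. Q0=[P3,P1] Q1=[P2] Q2=[]
t=16-17: P3@Q0 runs 1, rem=0, completes. Q0=[P1] Q1=[P2] Q2=[]
t=17-18: P1@Q0 runs 1, rem=3, I/O yield, promote→Q0. Q0=[P1] Q1=[P2] Q2=[]
t=18-19: P1@Q0 runs 1, rem=2, I/O yield, promote→Q0. Q0=[P1] Q1=[P2] Q2=[]
t=19-20: P1@Q0 runs 1, rem=1, I/O yield, promote→Q0. Q0=[P1] Q1=[P2] Q2=[]
t=20-21: P1@Q0 runs 1, rem=0, completes. Q0=[] Q1=[P2] Q2=[]
t=21-25: P2@Q1 runs 4, rem=8, quantum used, demote→Q2. Q0=[] Q1=[] Q2=[P2]
t=25-33: P2@Q2 runs 8, rem=0, completes. Q0=[] Q1=[] Q2=[]

Answer: P1(0-1) P2(1-4) P3(4-6) P1(6-7) P3(7-9) P1(9-10) P3(10-12) P1(12-13) P3(13-15) P1(15-16) P3(16-17) P1(17-18) P1(18-19) P1(19-20) P1(20-21) P2(21-25) P2(25-33)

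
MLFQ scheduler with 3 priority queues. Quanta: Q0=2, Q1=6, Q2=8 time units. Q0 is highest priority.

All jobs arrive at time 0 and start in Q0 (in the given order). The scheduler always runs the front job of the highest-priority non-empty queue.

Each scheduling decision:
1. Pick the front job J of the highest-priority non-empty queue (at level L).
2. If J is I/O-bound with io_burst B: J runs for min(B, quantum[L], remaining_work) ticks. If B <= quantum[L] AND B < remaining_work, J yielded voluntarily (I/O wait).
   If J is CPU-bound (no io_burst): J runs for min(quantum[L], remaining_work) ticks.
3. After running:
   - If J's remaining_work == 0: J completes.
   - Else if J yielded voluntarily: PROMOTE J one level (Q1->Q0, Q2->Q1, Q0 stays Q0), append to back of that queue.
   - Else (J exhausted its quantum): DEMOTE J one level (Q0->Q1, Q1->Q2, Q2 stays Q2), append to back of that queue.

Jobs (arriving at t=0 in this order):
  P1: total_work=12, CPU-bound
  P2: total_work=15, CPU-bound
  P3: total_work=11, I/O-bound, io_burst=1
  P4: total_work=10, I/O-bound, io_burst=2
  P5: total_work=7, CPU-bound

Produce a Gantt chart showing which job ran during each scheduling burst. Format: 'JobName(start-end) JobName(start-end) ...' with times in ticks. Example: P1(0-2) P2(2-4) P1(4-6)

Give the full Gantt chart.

Answer: P1(0-2) P2(2-4) P3(4-5) P4(5-7) P5(7-9) P3(9-10) P4(10-12) P3(12-13) P4(13-15) P3(15-16) P4(16-18) P3(18-19) P4(19-21) P3(21-22) P3(22-23) P3(23-24) P3(24-25) P3(25-26) P3(26-27) P1(27-33) P2(33-39) P5(39-44) P1(44-48) P2(48-55)

Derivation:
t=0-2: P1@Q0 runs 2, rem=10, quantum used, demote→Q1. Q0=[P2,P3,P4,P5] Q1=[P1] Q2=[]
t=2-4: P2@Q0 runs 2, rem=13, quantum used, demote→Q1. Q0=[P3,P4,P5] Q1=[P1,P2] Q2=[]
t=4-5: P3@Q0 runs 1, rem=10, I/O yield, promote→Q0. Q0=[P4,P5,P3] Q1=[P1,P2] Q2=[]
t=5-7: P4@Q0 runs 2, rem=8, I/O yield, promote→Q0. Q0=[P5,P3,P4] Q1=[P1,P2] Q2=[]
t=7-9: P5@Q0 runs 2, rem=5, quantum used, demote→Q1. Q0=[P3,P4] Q1=[P1,P2,P5] Q2=[]
t=9-10: P3@Q0 runs 1, rem=9, I/O yield, promote→Q0. Q0=[P4,P3] Q1=[P1,P2,P5] Q2=[]
t=10-12: P4@Q0 runs 2, rem=6, I/O yield, promote→Q0. Q0=[P3,P4] Q1=[P1,P2,P5] Q2=[]
t=12-13: P3@Q0 runs 1, rem=8, I/O yield, promote→Q0. Q0=[P4,P3] Q1=[P1,P2,P5] Q2=[]
t=13-15: P4@Q0 runs 2, rem=4, I/O yield, promote→Q0. Q0=[P3,P4] Q1=[P1,P2,P5] Q2=[]
t=15-16: P3@Q0 runs 1, rem=7, I/O yield, promote→Q0. Q0=[P4,P3] Q1=[P1,P2,P5] Q2=[]
t=16-18: P4@Q0 runs 2, rem=2, I/O yield, promote→Q0. Q0=[P3,P4] Q1=[P1,P2,P5] Q2=[]
t=18-19: P3@Q0 runs 1, rem=6, I/O yield, promote→Q0. Q0=[P4,P3] Q1=[P1,P2,P5] Q2=[]
t=19-21: P4@Q0 runs 2, rem=0, completes. Q0=[P3] Q1=[P1,P2,P5] Q2=[]
t=21-22: P3@Q0 runs 1, rem=5, I/O yield, promote→Q0. Q0=[P3] Q1=[P1,P2,P5] Q2=[]
t=22-23: P3@Q0 runs 1, rem=4, I/O yield, promote→Q0. Q0=[P3] Q1=[P1,P2,P5] Q2=[]
t=23-24: P3@Q0 runs 1, rem=3, I/O yield, promote→Q0. Q0=[P3] Q1=[P1,P2,P5] Q2=[]
t=24-25: P3@Q0 runs 1, rem=2, I/O yield, promote→Q0. Q0=[P3] Q1=[P1,P2,P5] Q2=[]
t=25-26: P3@Q0 runs 1, rem=1, I/O yield, promote→Q0. Q0=[P3] Q1=[P1,P2,P5] Q2=[]
t=26-27: P3@Q0 runs 1, rem=0, completes. Q0=[] Q1=[P1,P2,P5] Q2=[]
t=27-33: P1@Q1 runs 6, rem=4, quantum used, demote→Q2. Q0=[] Q1=[P2,P5] Q2=[P1]
t=33-39: P2@Q1 runs 6, rem=7, quantum used, demote→Q2. Q0=[] Q1=[P5] Q2=[P1,P2]
t=39-44: P5@Q1 runs 5, rem=0, completes. Q0=[] Q1=[] Q2=[P1,P2]
t=44-48: P1@Q2 runs 4, rem=0, completes. Q0=[] Q1=[] Q2=[P2]
t=48-55: P2@Q2 runs 7, rem=0, completes. Q0=[] Q1=[] Q2=[]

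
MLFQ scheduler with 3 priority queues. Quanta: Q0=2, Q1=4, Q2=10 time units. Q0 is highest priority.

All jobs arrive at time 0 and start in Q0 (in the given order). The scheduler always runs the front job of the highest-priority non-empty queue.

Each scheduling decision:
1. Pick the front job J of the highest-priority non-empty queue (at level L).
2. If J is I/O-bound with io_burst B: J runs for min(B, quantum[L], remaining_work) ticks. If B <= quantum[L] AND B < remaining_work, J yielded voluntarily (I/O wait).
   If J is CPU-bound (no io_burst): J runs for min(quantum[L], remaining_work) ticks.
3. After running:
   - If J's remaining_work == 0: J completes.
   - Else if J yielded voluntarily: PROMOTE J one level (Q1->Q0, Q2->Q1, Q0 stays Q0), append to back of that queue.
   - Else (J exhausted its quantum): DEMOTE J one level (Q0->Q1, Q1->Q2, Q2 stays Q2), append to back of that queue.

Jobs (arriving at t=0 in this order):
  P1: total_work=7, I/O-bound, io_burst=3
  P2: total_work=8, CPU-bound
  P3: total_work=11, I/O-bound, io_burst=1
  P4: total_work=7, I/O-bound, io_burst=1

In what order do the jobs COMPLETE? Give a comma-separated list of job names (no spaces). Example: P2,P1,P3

Answer: P4,P3,P1,P2

Derivation:
t=0-2: P1@Q0 runs 2, rem=5, quantum used, demote→Q1. Q0=[P2,P3,P4] Q1=[P1] Q2=[]
t=2-4: P2@Q0 runs 2, rem=6, quantum used, demote→Q1. Q0=[P3,P4] Q1=[P1,P2] Q2=[]
t=4-5: P3@Q0 runs 1, rem=10, I/O yield, promote→Q0. Q0=[P4,P3] Q1=[P1,P2] Q2=[]
t=5-6: P4@Q0 runs 1, rem=6, I/O yield, promote→Q0. Q0=[P3,P4] Q1=[P1,P2] Q2=[]
t=6-7: P3@Q0 runs 1, rem=9, I/O yield, promote→Q0. Q0=[P4,P3] Q1=[P1,P2] Q2=[]
t=7-8: P4@Q0 runs 1, rem=5, I/O yield, promote→Q0. Q0=[P3,P4] Q1=[P1,P2] Q2=[]
t=8-9: P3@Q0 runs 1, rem=8, I/O yield, promote→Q0. Q0=[P4,P3] Q1=[P1,P2] Q2=[]
t=9-10: P4@Q0 runs 1, rem=4, I/O yield, promote→Q0. Q0=[P3,P4] Q1=[P1,P2] Q2=[]
t=10-11: P3@Q0 runs 1, rem=7, I/O yield, promote→Q0. Q0=[P4,P3] Q1=[P1,P2] Q2=[]
t=11-12: P4@Q0 runs 1, rem=3, I/O yield, promote→Q0. Q0=[P3,P4] Q1=[P1,P2] Q2=[]
t=12-13: P3@Q0 runs 1, rem=6, I/O yield, promote→Q0. Q0=[P4,P3] Q1=[P1,P2] Q2=[]
t=13-14: P4@Q0 runs 1, rem=2, I/O yield, promote→Q0. Q0=[P3,P4] Q1=[P1,P2] Q2=[]
t=14-15: P3@Q0 runs 1, rem=5, I/O yield, promote→Q0. Q0=[P4,P3] Q1=[P1,P2] Q2=[]
t=15-16: P4@Q0 runs 1, rem=1, I/O yield, promote→Q0. Q0=[P3,P4] Q1=[P1,P2] Q2=[]
t=16-17: P3@Q0 runs 1, rem=4, I/O yield, promote→Q0. Q0=[P4,P3] Q1=[P1,P2] Q2=[]
t=17-18: P4@Q0 runs 1, rem=0, completes. Q0=[P3] Q1=[P1,P2] Q2=[]
t=18-19: P3@Q0 runs 1, rem=3, I/O yield, promote→Q0. Q0=[P3] Q1=[P1,P2] Q2=[]
t=19-20: P3@Q0 runs 1, rem=2, I/O yield, promote→Q0. Q0=[P3] Q1=[P1,P2] Q2=[]
t=20-21: P3@Q0 runs 1, rem=1, I/O yield, promote→Q0. Q0=[P3] Q1=[P1,P2] Q2=[]
t=21-22: P3@Q0 runs 1, rem=0, completes. Q0=[] Q1=[P1,P2] Q2=[]
t=22-25: P1@Q1 runs 3, rem=2, I/O yield, promote→Q0. Q0=[P1] Q1=[P2] Q2=[]
t=25-27: P1@Q0 runs 2, rem=0, completes. Q0=[] Q1=[P2] Q2=[]
t=27-31: P2@Q1 runs 4, rem=2, quantum used, demote→Q2. Q0=[] Q1=[] Q2=[P2]
t=31-33: P2@Q2 runs 2, rem=0, completes. Q0=[] Q1=[] Q2=[]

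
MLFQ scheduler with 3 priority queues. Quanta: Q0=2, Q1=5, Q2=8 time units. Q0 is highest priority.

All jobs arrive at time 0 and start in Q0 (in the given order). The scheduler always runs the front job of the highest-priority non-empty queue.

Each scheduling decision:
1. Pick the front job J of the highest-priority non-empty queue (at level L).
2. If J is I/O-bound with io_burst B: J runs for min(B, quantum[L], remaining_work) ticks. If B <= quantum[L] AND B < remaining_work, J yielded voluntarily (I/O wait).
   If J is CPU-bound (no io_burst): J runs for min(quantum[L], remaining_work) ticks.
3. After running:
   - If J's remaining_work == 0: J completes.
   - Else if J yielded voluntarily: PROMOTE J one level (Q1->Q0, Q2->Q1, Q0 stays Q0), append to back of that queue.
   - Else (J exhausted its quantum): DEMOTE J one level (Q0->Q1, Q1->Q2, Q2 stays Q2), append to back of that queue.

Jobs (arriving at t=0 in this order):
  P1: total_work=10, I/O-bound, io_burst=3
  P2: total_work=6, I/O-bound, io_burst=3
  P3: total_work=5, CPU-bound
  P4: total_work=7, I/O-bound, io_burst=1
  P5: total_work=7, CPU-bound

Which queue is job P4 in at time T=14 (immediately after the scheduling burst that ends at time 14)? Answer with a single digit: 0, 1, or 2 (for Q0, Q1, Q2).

Answer: 0

Derivation:
t=0-2: P1@Q0 runs 2, rem=8, quantum used, demote→Q1. Q0=[P2,P3,P4,P5] Q1=[P1] Q2=[]
t=2-4: P2@Q0 runs 2, rem=4, quantum used, demote→Q1. Q0=[P3,P4,P5] Q1=[P1,P2] Q2=[]
t=4-6: P3@Q0 runs 2, rem=3, quantum used, demote→Q1. Q0=[P4,P5] Q1=[P1,P2,P3] Q2=[]
t=6-7: P4@Q0 runs 1, rem=6, I/O yield, promote→Q0. Q0=[P5,P4] Q1=[P1,P2,P3] Q2=[]
t=7-9: P5@Q0 runs 2, rem=5, quantum used, demote→Q1. Q0=[P4] Q1=[P1,P2,P3,P5] Q2=[]
t=9-10: P4@Q0 runs 1, rem=5, I/O yield, promote→Q0. Q0=[P4] Q1=[P1,P2,P3,P5] Q2=[]
t=10-11: P4@Q0 runs 1, rem=4, I/O yield, promote→Q0. Q0=[P4] Q1=[P1,P2,P3,P5] Q2=[]
t=11-12: P4@Q0 runs 1, rem=3, I/O yield, promote→Q0. Q0=[P4] Q1=[P1,P2,P3,P5] Q2=[]
t=12-13: P4@Q0 runs 1, rem=2, I/O yield, promote→Q0. Q0=[P4] Q1=[P1,P2,P3,P5] Q2=[]
t=13-14: P4@Q0 runs 1, rem=1, I/O yield, promote→Q0. Q0=[P4] Q1=[P1,P2,P3,P5] Q2=[]
t=14-15: P4@Q0 runs 1, rem=0, completes. Q0=[] Q1=[P1,P2,P3,P5] Q2=[]
t=15-18: P1@Q1 runs 3, rem=5, I/O yield, promote→Q0. Q0=[P1] Q1=[P2,P3,P5] Q2=[]
t=18-20: P1@Q0 runs 2, rem=3, quantum used, demote→Q1. Q0=[] Q1=[P2,P3,P5,P1] Q2=[]
t=20-23: P2@Q1 runs 3, rem=1, I/O yield, promote→Q0. Q0=[P2] Q1=[P3,P5,P1] Q2=[]
t=23-24: P2@Q0 runs 1, rem=0, completes. Q0=[] Q1=[P3,P5,P1] Q2=[]
t=24-27: P3@Q1 runs 3, rem=0, completes. Q0=[] Q1=[P5,P1] Q2=[]
t=27-32: P5@Q1 runs 5, rem=0, completes. Q0=[] Q1=[P1] Q2=[]
t=32-35: P1@Q1 runs 3, rem=0, completes. Q0=[] Q1=[] Q2=[]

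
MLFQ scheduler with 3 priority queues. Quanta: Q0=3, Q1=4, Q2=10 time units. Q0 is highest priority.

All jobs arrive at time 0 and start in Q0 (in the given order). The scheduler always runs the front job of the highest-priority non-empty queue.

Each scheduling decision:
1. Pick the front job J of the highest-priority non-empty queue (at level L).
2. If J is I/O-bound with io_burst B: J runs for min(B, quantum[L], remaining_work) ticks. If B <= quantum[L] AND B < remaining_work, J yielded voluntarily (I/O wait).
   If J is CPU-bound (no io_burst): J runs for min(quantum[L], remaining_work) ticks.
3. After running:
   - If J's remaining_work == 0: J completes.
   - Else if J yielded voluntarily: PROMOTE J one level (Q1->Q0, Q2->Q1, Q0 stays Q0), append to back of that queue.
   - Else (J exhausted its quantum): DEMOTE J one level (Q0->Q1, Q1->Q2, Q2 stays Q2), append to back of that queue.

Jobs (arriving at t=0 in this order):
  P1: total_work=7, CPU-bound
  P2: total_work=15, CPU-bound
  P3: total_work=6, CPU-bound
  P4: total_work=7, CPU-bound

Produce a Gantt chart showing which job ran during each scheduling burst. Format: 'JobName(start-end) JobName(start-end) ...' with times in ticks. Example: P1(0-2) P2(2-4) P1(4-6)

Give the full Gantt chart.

Answer: P1(0-3) P2(3-6) P3(6-9) P4(9-12) P1(12-16) P2(16-20) P3(20-23) P4(23-27) P2(27-35)

Derivation:
t=0-3: P1@Q0 runs 3, rem=4, quantum used, demote→Q1. Q0=[P2,P3,P4] Q1=[P1] Q2=[]
t=3-6: P2@Q0 runs 3, rem=12, quantum used, demote→Q1. Q0=[P3,P4] Q1=[P1,P2] Q2=[]
t=6-9: P3@Q0 runs 3, rem=3, quantum used, demote→Q1. Q0=[P4] Q1=[P1,P2,P3] Q2=[]
t=9-12: P4@Q0 runs 3, rem=4, quantum used, demote→Q1. Q0=[] Q1=[P1,P2,P3,P4] Q2=[]
t=12-16: P1@Q1 runs 4, rem=0, completes. Q0=[] Q1=[P2,P3,P4] Q2=[]
t=16-20: P2@Q1 runs 4, rem=8, quantum used, demote→Q2. Q0=[] Q1=[P3,P4] Q2=[P2]
t=20-23: P3@Q1 runs 3, rem=0, completes. Q0=[] Q1=[P4] Q2=[P2]
t=23-27: P4@Q1 runs 4, rem=0, completes. Q0=[] Q1=[] Q2=[P2]
t=27-35: P2@Q2 runs 8, rem=0, completes. Q0=[] Q1=[] Q2=[]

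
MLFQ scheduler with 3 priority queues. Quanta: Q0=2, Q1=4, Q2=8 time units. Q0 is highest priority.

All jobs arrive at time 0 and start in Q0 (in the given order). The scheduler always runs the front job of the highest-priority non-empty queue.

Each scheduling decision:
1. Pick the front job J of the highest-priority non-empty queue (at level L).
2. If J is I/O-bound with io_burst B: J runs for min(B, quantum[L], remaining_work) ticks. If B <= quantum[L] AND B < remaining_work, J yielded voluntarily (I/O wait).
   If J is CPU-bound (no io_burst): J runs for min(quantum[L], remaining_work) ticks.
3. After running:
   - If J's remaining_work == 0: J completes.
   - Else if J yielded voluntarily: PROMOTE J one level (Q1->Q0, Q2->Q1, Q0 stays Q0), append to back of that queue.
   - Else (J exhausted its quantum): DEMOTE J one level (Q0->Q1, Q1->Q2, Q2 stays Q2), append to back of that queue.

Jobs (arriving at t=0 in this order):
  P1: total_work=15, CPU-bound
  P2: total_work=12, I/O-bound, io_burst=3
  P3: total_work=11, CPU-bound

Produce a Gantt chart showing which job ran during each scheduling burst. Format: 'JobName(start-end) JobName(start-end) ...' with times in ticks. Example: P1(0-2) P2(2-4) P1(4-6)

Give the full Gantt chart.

t=0-2: P1@Q0 runs 2, rem=13, quantum used, demote→Q1. Q0=[P2,P3] Q1=[P1] Q2=[]
t=2-4: P2@Q0 runs 2, rem=10, quantum used, demote→Q1. Q0=[P3] Q1=[P1,P2] Q2=[]
t=4-6: P3@Q0 runs 2, rem=9, quantum used, demote→Q1. Q0=[] Q1=[P1,P2,P3] Q2=[]
t=6-10: P1@Q1 runs 4, rem=9, quantum used, demote→Q2. Q0=[] Q1=[P2,P3] Q2=[P1]
t=10-13: P2@Q1 runs 3, rem=7, I/O yield, promote→Q0. Q0=[P2] Q1=[P3] Q2=[P1]
t=13-15: P2@Q0 runs 2, rem=5, quantum used, demote→Q1. Q0=[] Q1=[P3,P2] Q2=[P1]
t=15-19: P3@Q1 runs 4, rem=5, quantum used, demote→Q2. Q0=[] Q1=[P2] Q2=[P1,P3]
t=19-22: P2@Q1 runs 3, rem=2, I/O yield, promote→Q0. Q0=[P2] Q1=[] Q2=[P1,P3]
t=22-24: P2@Q0 runs 2, rem=0, completes. Q0=[] Q1=[] Q2=[P1,P3]
t=24-32: P1@Q2 runs 8, rem=1, quantum used, demote→Q2. Q0=[] Q1=[] Q2=[P3,P1]
t=32-37: P3@Q2 runs 5, rem=0, completes. Q0=[] Q1=[] Q2=[P1]
t=37-38: P1@Q2 runs 1, rem=0, completes. Q0=[] Q1=[] Q2=[]

Answer: P1(0-2) P2(2-4) P3(4-6) P1(6-10) P2(10-13) P2(13-15) P3(15-19) P2(19-22) P2(22-24) P1(24-32) P3(32-37) P1(37-38)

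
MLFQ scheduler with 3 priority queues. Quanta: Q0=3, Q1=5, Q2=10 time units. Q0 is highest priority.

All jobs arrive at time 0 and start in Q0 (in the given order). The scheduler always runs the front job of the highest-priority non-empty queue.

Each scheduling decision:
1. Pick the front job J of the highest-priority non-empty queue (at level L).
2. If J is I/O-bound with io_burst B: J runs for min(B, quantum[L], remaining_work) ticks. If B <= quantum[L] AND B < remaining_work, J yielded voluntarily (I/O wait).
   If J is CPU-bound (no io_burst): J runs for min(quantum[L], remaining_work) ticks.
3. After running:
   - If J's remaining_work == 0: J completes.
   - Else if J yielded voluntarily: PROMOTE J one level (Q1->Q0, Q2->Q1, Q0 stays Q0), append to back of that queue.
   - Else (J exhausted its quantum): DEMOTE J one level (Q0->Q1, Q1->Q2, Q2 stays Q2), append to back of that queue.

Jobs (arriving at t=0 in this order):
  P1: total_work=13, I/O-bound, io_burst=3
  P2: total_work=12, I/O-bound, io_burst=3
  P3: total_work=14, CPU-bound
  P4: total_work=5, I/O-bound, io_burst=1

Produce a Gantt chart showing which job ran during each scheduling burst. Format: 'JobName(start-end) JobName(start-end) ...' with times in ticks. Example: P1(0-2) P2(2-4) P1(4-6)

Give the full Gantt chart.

t=0-3: P1@Q0 runs 3, rem=10, I/O yield, promote→Q0. Q0=[P2,P3,P4,P1] Q1=[] Q2=[]
t=3-6: P2@Q0 runs 3, rem=9, I/O yield, promote→Q0. Q0=[P3,P4,P1,P2] Q1=[] Q2=[]
t=6-9: P3@Q0 runs 3, rem=11, quantum used, demote→Q1. Q0=[P4,P1,P2] Q1=[P3] Q2=[]
t=9-10: P4@Q0 runs 1, rem=4, I/O yield, promote→Q0. Q0=[P1,P2,P4] Q1=[P3] Q2=[]
t=10-13: P1@Q0 runs 3, rem=7, I/O yield, promote→Q0. Q0=[P2,P4,P1] Q1=[P3] Q2=[]
t=13-16: P2@Q0 runs 3, rem=6, I/O yield, promote→Q0. Q0=[P4,P1,P2] Q1=[P3] Q2=[]
t=16-17: P4@Q0 runs 1, rem=3, I/O yield, promote→Q0. Q0=[P1,P2,P4] Q1=[P3] Q2=[]
t=17-20: P1@Q0 runs 3, rem=4, I/O yield, promote→Q0. Q0=[P2,P4,P1] Q1=[P3] Q2=[]
t=20-23: P2@Q0 runs 3, rem=3, I/O yield, promote→Q0. Q0=[P4,P1,P2] Q1=[P3] Q2=[]
t=23-24: P4@Q0 runs 1, rem=2, I/O yield, promote→Q0. Q0=[P1,P2,P4] Q1=[P3] Q2=[]
t=24-27: P1@Q0 runs 3, rem=1, I/O yield, promote→Q0. Q0=[P2,P4,P1] Q1=[P3] Q2=[]
t=27-30: P2@Q0 runs 3, rem=0, completes. Q0=[P4,P1] Q1=[P3] Q2=[]
t=30-31: P4@Q0 runs 1, rem=1, I/O yield, promote→Q0. Q0=[P1,P4] Q1=[P3] Q2=[]
t=31-32: P1@Q0 runs 1, rem=0, completes. Q0=[P4] Q1=[P3] Q2=[]
t=32-33: P4@Q0 runs 1, rem=0, completes. Q0=[] Q1=[P3] Q2=[]
t=33-38: P3@Q1 runs 5, rem=6, quantum used, demote→Q2. Q0=[] Q1=[] Q2=[P3]
t=38-44: P3@Q2 runs 6, rem=0, completes. Q0=[] Q1=[] Q2=[]

Answer: P1(0-3) P2(3-6) P3(6-9) P4(9-10) P1(10-13) P2(13-16) P4(16-17) P1(17-20) P2(20-23) P4(23-24) P1(24-27) P2(27-30) P4(30-31) P1(31-32) P4(32-33) P3(33-38) P3(38-44)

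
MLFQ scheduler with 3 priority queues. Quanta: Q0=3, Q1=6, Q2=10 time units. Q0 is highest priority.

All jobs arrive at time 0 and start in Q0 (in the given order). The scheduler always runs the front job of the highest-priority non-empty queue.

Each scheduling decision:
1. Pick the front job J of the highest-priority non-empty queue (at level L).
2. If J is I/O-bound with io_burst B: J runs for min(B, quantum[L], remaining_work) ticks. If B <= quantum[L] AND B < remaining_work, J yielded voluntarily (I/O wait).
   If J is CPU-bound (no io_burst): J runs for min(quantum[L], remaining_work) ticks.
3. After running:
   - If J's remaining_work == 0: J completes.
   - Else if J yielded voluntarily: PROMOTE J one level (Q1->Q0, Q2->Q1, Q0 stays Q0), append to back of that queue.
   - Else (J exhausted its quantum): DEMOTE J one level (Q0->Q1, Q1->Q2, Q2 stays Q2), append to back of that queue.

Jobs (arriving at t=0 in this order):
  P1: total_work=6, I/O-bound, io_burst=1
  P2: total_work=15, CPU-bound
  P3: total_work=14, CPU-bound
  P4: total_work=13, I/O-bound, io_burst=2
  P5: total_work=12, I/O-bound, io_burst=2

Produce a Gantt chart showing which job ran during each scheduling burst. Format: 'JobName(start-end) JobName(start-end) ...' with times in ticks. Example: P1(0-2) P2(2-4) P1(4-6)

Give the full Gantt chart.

Answer: P1(0-1) P2(1-4) P3(4-7) P4(7-9) P5(9-11) P1(11-12) P4(12-14) P5(14-16) P1(16-17) P4(17-19) P5(19-21) P1(21-22) P4(22-24) P5(24-26) P1(26-27) P4(27-29) P5(29-31) P1(31-32) P4(32-34) P5(34-36) P4(36-37) P2(37-43) P3(43-49) P2(49-55) P3(55-60)

Derivation:
t=0-1: P1@Q0 runs 1, rem=5, I/O yield, promote→Q0. Q0=[P2,P3,P4,P5,P1] Q1=[] Q2=[]
t=1-4: P2@Q0 runs 3, rem=12, quantum used, demote→Q1. Q0=[P3,P4,P5,P1] Q1=[P2] Q2=[]
t=4-7: P3@Q0 runs 3, rem=11, quantum used, demote→Q1. Q0=[P4,P5,P1] Q1=[P2,P3] Q2=[]
t=7-9: P4@Q0 runs 2, rem=11, I/O yield, promote→Q0. Q0=[P5,P1,P4] Q1=[P2,P3] Q2=[]
t=9-11: P5@Q0 runs 2, rem=10, I/O yield, promote→Q0. Q0=[P1,P4,P5] Q1=[P2,P3] Q2=[]
t=11-12: P1@Q0 runs 1, rem=4, I/O yield, promote→Q0. Q0=[P4,P5,P1] Q1=[P2,P3] Q2=[]
t=12-14: P4@Q0 runs 2, rem=9, I/O yield, promote→Q0. Q0=[P5,P1,P4] Q1=[P2,P3] Q2=[]
t=14-16: P5@Q0 runs 2, rem=8, I/O yield, promote→Q0. Q0=[P1,P4,P5] Q1=[P2,P3] Q2=[]
t=16-17: P1@Q0 runs 1, rem=3, I/O yield, promote→Q0. Q0=[P4,P5,P1] Q1=[P2,P3] Q2=[]
t=17-19: P4@Q0 runs 2, rem=7, I/O yield, promote→Q0. Q0=[P5,P1,P4] Q1=[P2,P3] Q2=[]
t=19-21: P5@Q0 runs 2, rem=6, I/O yield, promote→Q0. Q0=[P1,P4,P5] Q1=[P2,P3] Q2=[]
t=21-22: P1@Q0 runs 1, rem=2, I/O yield, promote→Q0. Q0=[P4,P5,P1] Q1=[P2,P3] Q2=[]
t=22-24: P4@Q0 runs 2, rem=5, I/O yield, promote→Q0. Q0=[P5,P1,P4] Q1=[P2,P3] Q2=[]
t=24-26: P5@Q0 runs 2, rem=4, I/O yield, promote→Q0. Q0=[P1,P4,P5] Q1=[P2,P3] Q2=[]
t=26-27: P1@Q0 runs 1, rem=1, I/O yield, promote→Q0. Q0=[P4,P5,P1] Q1=[P2,P3] Q2=[]
t=27-29: P4@Q0 runs 2, rem=3, I/O yield, promote→Q0. Q0=[P5,P1,P4] Q1=[P2,P3] Q2=[]
t=29-31: P5@Q0 runs 2, rem=2, I/O yield, promote→Q0. Q0=[P1,P4,P5] Q1=[P2,P3] Q2=[]
t=31-32: P1@Q0 runs 1, rem=0, completes. Q0=[P4,P5] Q1=[P2,P3] Q2=[]
t=32-34: P4@Q0 runs 2, rem=1, I/O yield, promote→Q0. Q0=[P5,P4] Q1=[P2,P3] Q2=[]
t=34-36: P5@Q0 runs 2, rem=0, completes. Q0=[P4] Q1=[P2,P3] Q2=[]
t=36-37: P4@Q0 runs 1, rem=0, completes. Q0=[] Q1=[P2,P3] Q2=[]
t=37-43: P2@Q1 runs 6, rem=6, quantum used, demote→Q2. Q0=[] Q1=[P3] Q2=[P2]
t=43-49: P3@Q1 runs 6, rem=5, quantum used, demote→Q2. Q0=[] Q1=[] Q2=[P2,P3]
t=49-55: P2@Q2 runs 6, rem=0, completes. Q0=[] Q1=[] Q2=[P3]
t=55-60: P3@Q2 runs 5, rem=0, completes. Q0=[] Q1=[] Q2=[]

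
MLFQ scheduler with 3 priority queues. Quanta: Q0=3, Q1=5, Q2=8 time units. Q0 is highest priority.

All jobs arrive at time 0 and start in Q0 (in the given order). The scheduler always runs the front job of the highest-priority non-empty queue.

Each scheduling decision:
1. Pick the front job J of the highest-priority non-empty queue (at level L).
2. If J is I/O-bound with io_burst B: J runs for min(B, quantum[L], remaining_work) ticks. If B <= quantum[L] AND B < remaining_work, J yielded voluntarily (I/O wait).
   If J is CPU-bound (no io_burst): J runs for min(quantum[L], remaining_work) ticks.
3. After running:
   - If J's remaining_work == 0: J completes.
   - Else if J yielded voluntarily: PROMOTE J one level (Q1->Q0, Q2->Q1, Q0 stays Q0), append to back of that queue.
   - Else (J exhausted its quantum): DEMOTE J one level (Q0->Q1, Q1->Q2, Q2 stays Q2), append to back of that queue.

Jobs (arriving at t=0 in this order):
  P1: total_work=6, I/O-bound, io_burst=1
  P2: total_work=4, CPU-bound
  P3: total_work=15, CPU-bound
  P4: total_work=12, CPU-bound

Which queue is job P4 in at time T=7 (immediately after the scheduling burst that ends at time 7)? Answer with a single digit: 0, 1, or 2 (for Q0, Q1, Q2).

t=0-1: P1@Q0 runs 1, rem=5, I/O yield, promote→Q0. Q0=[P2,P3,P4,P1] Q1=[] Q2=[]
t=1-4: P2@Q0 runs 3, rem=1, quantum used, demote→Q1. Q0=[P3,P4,P1] Q1=[P2] Q2=[]
t=4-7: P3@Q0 runs 3, rem=12, quantum used, demote→Q1. Q0=[P4,P1] Q1=[P2,P3] Q2=[]
t=7-10: P4@Q0 runs 3, rem=9, quantum used, demote→Q1. Q0=[P1] Q1=[P2,P3,P4] Q2=[]
t=10-11: P1@Q0 runs 1, rem=4, I/O yield, promote→Q0. Q0=[P1] Q1=[P2,P3,P4] Q2=[]
t=11-12: P1@Q0 runs 1, rem=3, I/O yield, promote→Q0. Q0=[P1] Q1=[P2,P3,P4] Q2=[]
t=12-13: P1@Q0 runs 1, rem=2, I/O yield, promote→Q0. Q0=[P1] Q1=[P2,P3,P4] Q2=[]
t=13-14: P1@Q0 runs 1, rem=1, I/O yield, promote→Q0. Q0=[P1] Q1=[P2,P3,P4] Q2=[]
t=14-15: P1@Q0 runs 1, rem=0, completes. Q0=[] Q1=[P2,P3,P4] Q2=[]
t=15-16: P2@Q1 runs 1, rem=0, completes. Q0=[] Q1=[P3,P4] Q2=[]
t=16-21: P3@Q1 runs 5, rem=7, quantum used, demote→Q2. Q0=[] Q1=[P4] Q2=[P3]
t=21-26: P4@Q1 runs 5, rem=4, quantum used, demote→Q2. Q0=[] Q1=[] Q2=[P3,P4]
t=26-33: P3@Q2 runs 7, rem=0, completes. Q0=[] Q1=[] Q2=[P4]
t=33-37: P4@Q2 runs 4, rem=0, completes. Q0=[] Q1=[] Q2=[]

Answer: 0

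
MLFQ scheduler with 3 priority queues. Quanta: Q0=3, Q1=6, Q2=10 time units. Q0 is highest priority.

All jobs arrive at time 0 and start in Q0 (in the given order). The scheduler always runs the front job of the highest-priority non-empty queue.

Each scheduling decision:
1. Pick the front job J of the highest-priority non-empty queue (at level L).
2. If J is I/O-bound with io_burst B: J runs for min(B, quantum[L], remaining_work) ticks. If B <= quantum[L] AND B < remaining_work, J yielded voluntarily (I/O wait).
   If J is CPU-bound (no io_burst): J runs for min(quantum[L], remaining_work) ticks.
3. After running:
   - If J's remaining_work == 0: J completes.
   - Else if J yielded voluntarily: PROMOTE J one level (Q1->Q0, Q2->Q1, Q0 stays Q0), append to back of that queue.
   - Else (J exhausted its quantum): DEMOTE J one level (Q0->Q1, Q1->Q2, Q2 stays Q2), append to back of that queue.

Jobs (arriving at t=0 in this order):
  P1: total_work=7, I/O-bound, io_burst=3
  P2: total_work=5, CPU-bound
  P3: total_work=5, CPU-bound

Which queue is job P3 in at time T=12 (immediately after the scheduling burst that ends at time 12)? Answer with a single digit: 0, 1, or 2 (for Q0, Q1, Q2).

t=0-3: P1@Q0 runs 3, rem=4, I/O yield, promote→Q0. Q0=[P2,P3,P1] Q1=[] Q2=[]
t=3-6: P2@Q0 runs 3, rem=2, quantum used, demote→Q1. Q0=[P3,P1] Q1=[P2] Q2=[]
t=6-9: P3@Q0 runs 3, rem=2, quantum used, demote→Q1. Q0=[P1] Q1=[P2,P3] Q2=[]
t=9-12: P1@Q0 runs 3, rem=1, I/O yield, promote→Q0. Q0=[P1] Q1=[P2,P3] Q2=[]
t=12-13: P1@Q0 runs 1, rem=0, completes. Q0=[] Q1=[P2,P3] Q2=[]
t=13-15: P2@Q1 runs 2, rem=0, completes. Q0=[] Q1=[P3] Q2=[]
t=15-17: P3@Q1 runs 2, rem=0, completes. Q0=[] Q1=[] Q2=[]

Answer: 1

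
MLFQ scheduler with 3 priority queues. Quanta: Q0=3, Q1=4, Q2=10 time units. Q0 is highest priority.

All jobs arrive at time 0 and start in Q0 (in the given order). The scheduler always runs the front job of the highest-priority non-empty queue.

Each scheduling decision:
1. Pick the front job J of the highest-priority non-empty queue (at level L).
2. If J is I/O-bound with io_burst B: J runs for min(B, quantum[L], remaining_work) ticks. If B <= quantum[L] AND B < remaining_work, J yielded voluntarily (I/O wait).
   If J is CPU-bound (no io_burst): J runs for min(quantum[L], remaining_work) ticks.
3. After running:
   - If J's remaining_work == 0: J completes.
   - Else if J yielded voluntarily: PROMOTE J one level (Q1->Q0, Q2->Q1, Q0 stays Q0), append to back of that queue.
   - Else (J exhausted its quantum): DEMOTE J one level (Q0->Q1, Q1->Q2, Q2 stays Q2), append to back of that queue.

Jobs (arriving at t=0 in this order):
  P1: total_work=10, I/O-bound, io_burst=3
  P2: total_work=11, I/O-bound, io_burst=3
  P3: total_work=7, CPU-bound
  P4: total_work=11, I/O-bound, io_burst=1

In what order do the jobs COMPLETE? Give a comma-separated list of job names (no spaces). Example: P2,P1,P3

Answer: P1,P2,P4,P3

Derivation:
t=0-3: P1@Q0 runs 3, rem=7, I/O yield, promote→Q0. Q0=[P2,P3,P4,P1] Q1=[] Q2=[]
t=3-6: P2@Q0 runs 3, rem=8, I/O yield, promote→Q0. Q0=[P3,P4,P1,P2] Q1=[] Q2=[]
t=6-9: P3@Q0 runs 3, rem=4, quantum used, demote→Q1. Q0=[P4,P1,P2] Q1=[P3] Q2=[]
t=9-10: P4@Q0 runs 1, rem=10, I/O yield, promote→Q0. Q0=[P1,P2,P4] Q1=[P3] Q2=[]
t=10-13: P1@Q0 runs 3, rem=4, I/O yield, promote→Q0. Q0=[P2,P4,P1] Q1=[P3] Q2=[]
t=13-16: P2@Q0 runs 3, rem=5, I/O yield, promote→Q0. Q0=[P4,P1,P2] Q1=[P3] Q2=[]
t=16-17: P4@Q0 runs 1, rem=9, I/O yield, promote→Q0. Q0=[P1,P2,P4] Q1=[P3] Q2=[]
t=17-20: P1@Q0 runs 3, rem=1, I/O yield, promote→Q0. Q0=[P2,P4,P1] Q1=[P3] Q2=[]
t=20-23: P2@Q0 runs 3, rem=2, I/O yield, promote→Q0. Q0=[P4,P1,P2] Q1=[P3] Q2=[]
t=23-24: P4@Q0 runs 1, rem=8, I/O yield, promote→Q0. Q0=[P1,P2,P4] Q1=[P3] Q2=[]
t=24-25: P1@Q0 runs 1, rem=0, completes. Q0=[P2,P4] Q1=[P3] Q2=[]
t=25-27: P2@Q0 runs 2, rem=0, completes. Q0=[P4] Q1=[P3] Q2=[]
t=27-28: P4@Q0 runs 1, rem=7, I/O yield, promote→Q0. Q0=[P4] Q1=[P3] Q2=[]
t=28-29: P4@Q0 runs 1, rem=6, I/O yield, promote→Q0. Q0=[P4] Q1=[P3] Q2=[]
t=29-30: P4@Q0 runs 1, rem=5, I/O yield, promote→Q0. Q0=[P4] Q1=[P3] Q2=[]
t=30-31: P4@Q0 runs 1, rem=4, I/O yield, promote→Q0. Q0=[P4] Q1=[P3] Q2=[]
t=31-32: P4@Q0 runs 1, rem=3, I/O yield, promote→Q0. Q0=[P4] Q1=[P3] Q2=[]
t=32-33: P4@Q0 runs 1, rem=2, I/O yield, promote→Q0. Q0=[P4] Q1=[P3] Q2=[]
t=33-34: P4@Q0 runs 1, rem=1, I/O yield, promote→Q0. Q0=[P4] Q1=[P3] Q2=[]
t=34-35: P4@Q0 runs 1, rem=0, completes. Q0=[] Q1=[P3] Q2=[]
t=35-39: P3@Q1 runs 4, rem=0, completes. Q0=[] Q1=[] Q2=[]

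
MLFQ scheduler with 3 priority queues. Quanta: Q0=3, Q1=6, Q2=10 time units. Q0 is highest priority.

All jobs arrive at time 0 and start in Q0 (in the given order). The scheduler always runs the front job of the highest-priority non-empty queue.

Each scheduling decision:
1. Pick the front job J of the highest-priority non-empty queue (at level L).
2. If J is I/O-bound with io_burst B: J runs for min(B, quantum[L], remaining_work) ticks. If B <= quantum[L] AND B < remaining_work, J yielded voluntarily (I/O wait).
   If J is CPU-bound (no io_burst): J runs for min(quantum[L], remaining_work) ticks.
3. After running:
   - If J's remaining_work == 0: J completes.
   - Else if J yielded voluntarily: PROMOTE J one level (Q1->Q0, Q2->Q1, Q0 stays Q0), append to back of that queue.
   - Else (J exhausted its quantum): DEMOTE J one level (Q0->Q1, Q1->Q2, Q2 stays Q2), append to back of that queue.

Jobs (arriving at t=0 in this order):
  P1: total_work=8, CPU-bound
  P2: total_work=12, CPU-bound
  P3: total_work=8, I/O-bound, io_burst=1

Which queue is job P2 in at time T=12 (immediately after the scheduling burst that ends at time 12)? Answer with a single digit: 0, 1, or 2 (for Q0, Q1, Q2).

t=0-3: P1@Q0 runs 3, rem=5, quantum used, demote→Q1. Q0=[P2,P3] Q1=[P1] Q2=[]
t=3-6: P2@Q0 runs 3, rem=9, quantum used, demote→Q1. Q0=[P3] Q1=[P1,P2] Q2=[]
t=6-7: P3@Q0 runs 1, rem=7, I/O yield, promote→Q0. Q0=[P3] Q1=[P1,P2] Q2=[]
t=7-8: P3@Q0 runs 1, rem=6, I/O yield, promote→Q0. Q0=[P3] Q1=[P1,P2] Q2=[]
t=8-9: P3@Q0 runs 1, rem=5, I/O yield, promote→Q0. Q0=[P3] Q1=[P1,P2] Q2=[]
t=9-10: P3@Q0 runs 1, rem=4, I/O yield, promote→Q0. Q0=[P3] Q1=[P1,P2] Q2=[]
t=10-11: P3@Q0 runs 1, rem=3, I/O yield, promote→Q0. Q0=[P3] Q1=[P1,P2] Q2=[]
t=11-12: P3@Q0 runs 1, rem=2, I/O yield, promote→Q0. Q0=[P3] Q1=[P1,P2] Q2=[]
t=12-13: P3@Q0 runs 1, rem=1, I/O yield, promote→Q0. Q0=[P3] Q1=[P1,P2] Q2=[]
t=13-14: P3@Q0 runs 1, rem=0, completes. Q0=[] Q1=[P1,P2] Q2=[]
t=14-19: P1@Q1 runs 5, rem=0, completes. Q0=[] Q1=[P2] Q2=[]
t=19-25: P2@Q1 runs 6, rem=3, quantum used, demote→Q2. Q0=[] Q1=[] Q2=[P2]
t=25-28: P2@Q2 runs 3, rem=0, completes. Q0=[] Q1=[] Q2=[]

Answer: 1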